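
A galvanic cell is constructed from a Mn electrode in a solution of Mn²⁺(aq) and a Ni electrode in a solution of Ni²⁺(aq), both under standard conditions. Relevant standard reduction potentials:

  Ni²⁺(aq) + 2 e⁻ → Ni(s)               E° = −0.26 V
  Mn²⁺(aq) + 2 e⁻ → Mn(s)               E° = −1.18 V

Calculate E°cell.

The Ni²⁺/Ni couple has the higher E°, so Ni ion is reduced (cathode) and Mn is oxidized (anode).
E°cell = E°(cathode) − E°(anode) = −0.26 − (−1.18) = +0.92 V.

+0.92 V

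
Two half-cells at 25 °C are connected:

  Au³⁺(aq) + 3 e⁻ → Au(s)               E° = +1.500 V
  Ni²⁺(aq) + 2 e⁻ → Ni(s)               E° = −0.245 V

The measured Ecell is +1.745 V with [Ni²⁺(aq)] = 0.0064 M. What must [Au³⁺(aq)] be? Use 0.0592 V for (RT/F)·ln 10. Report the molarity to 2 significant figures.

0.00051 M

Au³⁺/Au is the cathode (higher E°); E°cell = +1.500 − (−0.245) = +1.745 V with n = 6.
Rearranging E = E° − (0.0592/n)·log Q gives log Q = 6(+1.745 − (+1.745))/0.0592 = 0.000.
Balancing electrons gives 2 Au³⁺(aq) + 3 Ni(s) → 2 Au(s) + 3 Ni²⁺(aq); thus Q = [Ni²⁺(aq)]^3 / [Au³⁺(aq)]^2.
Isolating [Au³⁺(aq)] in Q = 10^{0.000} yields log [Au³⁺(aq)] = −3.291, i.e. 0.00051 M.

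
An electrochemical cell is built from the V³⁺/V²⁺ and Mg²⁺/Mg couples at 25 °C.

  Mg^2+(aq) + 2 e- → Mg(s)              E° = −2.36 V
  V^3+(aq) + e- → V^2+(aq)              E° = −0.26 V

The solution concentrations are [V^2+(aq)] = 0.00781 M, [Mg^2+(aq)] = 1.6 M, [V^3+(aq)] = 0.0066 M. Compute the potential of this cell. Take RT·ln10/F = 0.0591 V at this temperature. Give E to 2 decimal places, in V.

+2.09 V

The V³⁺/V²⁺ couple has the more positive E°, so it is the cathode; Mg²⁺/Mg is the anode.
E°cell = E°cat − E°an = −0.26 − (−2.36) = +2.10 V; n = 2.
The balanced reaction is 2 V^3+(aq) + Mg(s) → 2 V^2+(aq) + Mg^2+(aq), so Q = ([V^2+(aq)]^2·[Mg^2+(aq)]) / [V^3+(aq)]^2 = 2.24 and log Q = 0.350.
E = E° − (0.0591/n)·log Q = +2.10 − (0.0591/2)(0.350) = +2.09 V.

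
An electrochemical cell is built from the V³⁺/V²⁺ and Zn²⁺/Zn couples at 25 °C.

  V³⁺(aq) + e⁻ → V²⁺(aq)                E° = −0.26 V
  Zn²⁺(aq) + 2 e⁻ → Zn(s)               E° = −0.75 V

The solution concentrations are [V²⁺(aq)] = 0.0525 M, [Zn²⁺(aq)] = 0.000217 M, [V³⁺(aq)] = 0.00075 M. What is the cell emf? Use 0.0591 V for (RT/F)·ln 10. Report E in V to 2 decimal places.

+0.49 V

V³⁺/V²⁺ is reduced (cathode, E° = −0.26 V) and Zn²⁺/Zn is oxidized (anode).
E°cell = −0.26 − (−0.75) = +0.49 V, with n = 2 electrons transferred.
For the overall reaction 2 V³⁺(aq) + Zn(s) → 2 V²⁺(aq) + Zn²⁺(aq), Q = ([V²⁺(aq)]^2·[Zn²⁺(aq)]) / [V³⁺(aq)]^2 = 1.06, giving log Q = 0.027.
Applying E = E° − (RT ln10/nF)·log Q gives +0.49 − (0.0591/2)(0.027) = +0.49 V.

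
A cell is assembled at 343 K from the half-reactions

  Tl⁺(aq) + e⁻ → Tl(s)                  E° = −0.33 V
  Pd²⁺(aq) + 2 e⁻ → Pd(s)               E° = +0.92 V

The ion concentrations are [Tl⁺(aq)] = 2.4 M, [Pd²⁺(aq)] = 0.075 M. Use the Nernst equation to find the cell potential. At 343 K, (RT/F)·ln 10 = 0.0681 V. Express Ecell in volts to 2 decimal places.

+1.19 V

The Pd²⁺/Pd couple has the more positive E°, so it is the cathode; Tl⁺/Tl is the anode.
E°cell = E°cat − E°an = +0.92 − (−0.33) = +1.25 V; n = 2.
For the overall reaction Pd²⁺(aq) + 2 Tl(s) → Pd(s) + 2 Tl⁺(aq), Q = [Tl⁺(aq)]^2 / [Pd²⁺(aq)] = 76.8, giving log Q = 1.885.
By the Nernst equation, E = +1.25 − (0.0681/2)·(1.885) = +1.19 V.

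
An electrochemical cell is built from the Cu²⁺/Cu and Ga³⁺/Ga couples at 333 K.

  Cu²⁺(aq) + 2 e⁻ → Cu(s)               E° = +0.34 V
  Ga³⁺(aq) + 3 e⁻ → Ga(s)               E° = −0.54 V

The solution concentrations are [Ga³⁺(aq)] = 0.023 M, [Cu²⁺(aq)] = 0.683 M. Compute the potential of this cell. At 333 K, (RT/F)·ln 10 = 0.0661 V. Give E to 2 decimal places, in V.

+0.91 V

The Cu²⁺/Cu couple has the more positive E°, so it is the cathode; Ga³⁺/Ga is the anode.
E°cell = E°cat − E°an = +0.34 − (−0.54) = +0.88 V; n = 6.
The balanced reaction is 3 Cu²⁺(aq) + 2 Ga(s) → 3 Cu(s) + 2 Ga³⁺(aq), so Q = [Ga³⁺(aq)]^2 / [Cu²⁺(aq)]^3 = 0.00166 and log Q = −2.780.
E = E° − (0.0661/n)·log Q = +0.88 − (0.0661/6)(−2.780) = +0.91 V.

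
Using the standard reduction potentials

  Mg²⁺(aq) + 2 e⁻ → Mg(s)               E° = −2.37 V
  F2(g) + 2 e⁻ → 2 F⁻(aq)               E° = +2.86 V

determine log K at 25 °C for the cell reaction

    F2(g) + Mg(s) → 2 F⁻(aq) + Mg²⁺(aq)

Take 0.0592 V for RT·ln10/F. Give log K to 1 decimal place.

The F₂/F⁻ couple is reduced (cathode); E°cell = +2.86 − (−2.37) = +5.23 V with n = 2.
At equilibrium E = 0, so log K = nE°cell / 0.0592 = (2)(+5.23) / 0.0592 = 176.7.

log K = 176.7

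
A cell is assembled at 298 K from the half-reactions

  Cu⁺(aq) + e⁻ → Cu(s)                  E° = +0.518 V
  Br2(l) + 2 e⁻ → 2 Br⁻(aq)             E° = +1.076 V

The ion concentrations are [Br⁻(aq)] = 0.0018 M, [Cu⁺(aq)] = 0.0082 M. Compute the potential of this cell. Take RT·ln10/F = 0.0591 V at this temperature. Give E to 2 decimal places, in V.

The Br₂/Br⁻ couple has the more positive E°, so it is the cathode; Cu⁺/Cu is the anode.
E°cell = +1.076 − (+0.518) = +0.558 V, with n = 2 electrons transferred.
The balanced reaction is Br2(l) + 2 Cu(s) → 2 Br⁻(aq) + 2 Cu⁺(aq), so Q = [Br⁻(aq)]^2·[Cu⁺(aq)]^2 = 2.18×10^−10 and log Q = −9.662.
E = E° − (0.0591/n)·log Q = +0.558 − (0.0591/2)(−9.662) = +0.84 V.

+0.84 V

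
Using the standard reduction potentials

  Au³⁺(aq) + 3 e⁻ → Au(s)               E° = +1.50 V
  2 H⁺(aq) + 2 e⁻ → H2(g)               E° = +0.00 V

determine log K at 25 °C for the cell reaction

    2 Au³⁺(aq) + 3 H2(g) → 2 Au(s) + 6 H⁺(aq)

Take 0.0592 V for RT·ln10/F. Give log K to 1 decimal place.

The Au³⁺/Au couple is reduced (cathode); E°cell = +1.50 − (+0.00) = +1.50 V with n = 6.
At equilibrium E = 0, so log K = nE°cell / 0.0592 = (6)(+1.50) / 0.0592 = 152.0.

log K = 152.0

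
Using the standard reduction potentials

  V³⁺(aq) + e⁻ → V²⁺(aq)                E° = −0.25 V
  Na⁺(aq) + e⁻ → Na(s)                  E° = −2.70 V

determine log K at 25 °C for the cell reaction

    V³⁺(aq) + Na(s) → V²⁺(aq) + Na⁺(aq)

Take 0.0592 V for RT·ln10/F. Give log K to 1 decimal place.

The V³⁺/V²⁺ couple is reduced (cathode); E°cell = −0.25 − (−2.70) = +2.45 V with n = 1.
At equilibrium E = 0, so log K = nE°cell / 0.0592 = (1)(+2.45) / 0.0592 = 41.4.

log K = 41.4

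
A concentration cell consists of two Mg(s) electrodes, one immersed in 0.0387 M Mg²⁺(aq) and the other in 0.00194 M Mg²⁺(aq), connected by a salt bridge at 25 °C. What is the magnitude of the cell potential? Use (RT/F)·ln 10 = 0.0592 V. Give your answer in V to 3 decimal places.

0.038 V

For a concentration cell E°cell = 0, since both electrodes use the same couple.
The compartment with the higher Mg²⁺(aq) concentration (0.0387 M) acts as the cathode; ions are reduced there and produced at the dilute (0.00194 M) anode.
With n = 2, Ecell = −(0.0592/2)·log([dilute]/[conc]) = −(0.0592/2)·log(0.00194/0.0387) = +0.038 V.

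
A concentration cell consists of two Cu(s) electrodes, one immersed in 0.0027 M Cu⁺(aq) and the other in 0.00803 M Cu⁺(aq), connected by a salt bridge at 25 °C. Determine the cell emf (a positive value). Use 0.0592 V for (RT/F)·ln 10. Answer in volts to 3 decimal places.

For a concentration cell E°cell = 0, since both electrodes use the same couple.
The compartment with the higher Cu⁺(aq) concentration (0.00803 M) acts as the cathode; ions are reduced there and produced at the dilute (0.0027 M) anode.
With n = 1, Ecell = −(0.0592/1)·log([dilute]/[conc]) = −(0.0592/1)·log(0.0027/0.00803) = +0.028 V.

0.028 V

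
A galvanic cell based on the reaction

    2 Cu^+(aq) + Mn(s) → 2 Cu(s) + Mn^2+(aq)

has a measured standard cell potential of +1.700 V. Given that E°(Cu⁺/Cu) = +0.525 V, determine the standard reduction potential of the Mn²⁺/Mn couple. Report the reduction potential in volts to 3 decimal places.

In the reaction as written the Cu⁺/Cu couple is reduced (cathode) and Mn²⁺/Mn is oxidized (anode), so E°cell = E°(Cu⁺/Cu) − E°(Mn²⁺/Mn).
E°(Mn²⁺/Mn) = E°(cathode) − E°cell = +0.525 − (+1.700) = −1.175 V.

−1.175 V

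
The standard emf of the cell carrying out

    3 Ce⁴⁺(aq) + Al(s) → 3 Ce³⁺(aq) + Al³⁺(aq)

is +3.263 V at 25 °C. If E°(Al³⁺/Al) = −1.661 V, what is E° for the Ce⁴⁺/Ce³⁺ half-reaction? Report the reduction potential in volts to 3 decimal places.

In the reaction as written the Ce⁴⁺/Ce³⁺ couple is reduced (cathode) and Al³⁺/Al is oxidized (anode), so E°cell = E°(Ce⁴⁺/Ce³⁺) − E°(Al³⁺/Al).
E°(Ce⁴⁺/Ce³⁺) = E°cell + E°(anode) = +3.263 + (−1.661) = +1.602 V.

+1.602 V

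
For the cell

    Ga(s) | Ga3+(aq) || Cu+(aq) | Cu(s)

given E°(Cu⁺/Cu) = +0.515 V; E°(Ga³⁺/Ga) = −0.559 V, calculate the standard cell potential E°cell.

By convention the left-hand electrode in cell notation is the anode (oxidation) and the right-hand electrode is the cathode (reduction).
E°cell = E°(right) − E°(left) = +0.515 − (−0.559) = +1.074 V.

+1.074 V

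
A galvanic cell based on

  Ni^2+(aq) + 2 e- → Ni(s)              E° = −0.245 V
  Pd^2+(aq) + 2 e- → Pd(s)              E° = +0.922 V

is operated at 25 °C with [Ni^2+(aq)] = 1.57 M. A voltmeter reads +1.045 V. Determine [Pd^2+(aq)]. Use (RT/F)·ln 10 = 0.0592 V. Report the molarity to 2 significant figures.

Pd²⁺/Pd is the cathode (higher E°); E°cell = +0.922 − (−0.245) = +1.167 V with n = 2.
From the Nernst equation, log Q = n(E° − E)/0.0592 = 2·(+1.167 − (+1.045))/0.0592 = 4.122.
For Pd^2+(aq) + Ni(s) → Pd(s) + Ni^2+(aq), the reaction quotient is Q = [Ni^2+(aq)] / [Pd^2+(aq)].
Isolating [Pd^2+(aq)] in Q = 10^{4.122} yields log [Pd^2+(aq)] = −3.926, i.e. 0.00012 M.

0.00012 M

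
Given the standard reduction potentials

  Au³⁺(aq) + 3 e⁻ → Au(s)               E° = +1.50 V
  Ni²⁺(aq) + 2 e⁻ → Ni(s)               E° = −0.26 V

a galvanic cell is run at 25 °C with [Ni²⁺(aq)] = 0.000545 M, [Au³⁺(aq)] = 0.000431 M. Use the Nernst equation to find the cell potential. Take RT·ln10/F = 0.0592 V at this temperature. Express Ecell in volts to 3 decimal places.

+1.790 V

Au³⁺/Au is reduced (cathode, E° = +1.50 V) and Ni²⁺/Ni is oxidized (anode).
E°cell = +1.50 − (−0.26) = +1.76 V, with n = 6 electrons transferred.
For the overall reaction 2 Au³⁺(aq) + 3 Ni(s) → 2 Au(s) + 3 Ni²⁺(aq), Q = [Ni²⁺(aq)]^3 / [Au³⁺(aq)]^2 = 0.000871, giving log Q = −3.060.
By the Nernst equation, E = +1.76 − (0.0592/6)·(−3.060) = +1.790 V.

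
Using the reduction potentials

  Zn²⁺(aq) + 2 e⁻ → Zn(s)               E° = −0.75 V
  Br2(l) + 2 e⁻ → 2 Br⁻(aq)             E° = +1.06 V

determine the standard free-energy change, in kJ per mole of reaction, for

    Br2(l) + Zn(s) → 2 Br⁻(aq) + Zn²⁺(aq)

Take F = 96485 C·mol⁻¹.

−349 kJ/mol

In the reaction as written Br2(l) is reduced, so the Br₂/Br⁻ couple is the cathode and Zn²⁺/Zn is the anode.
E°cell = +1.06 − (−0.75) = +1.81 V; balancing electrons gives n = 2.
ΔG° = −nFE°cell = −(2)(96485)(+1.81) J/mol = −349 kJ/mol.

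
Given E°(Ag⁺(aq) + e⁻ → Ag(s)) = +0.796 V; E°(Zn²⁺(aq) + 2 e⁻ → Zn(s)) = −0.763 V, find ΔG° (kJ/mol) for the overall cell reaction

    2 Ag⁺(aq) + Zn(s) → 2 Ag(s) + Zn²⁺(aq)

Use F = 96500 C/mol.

−301 kJ/mol

In the reaction as written Ag⁺(aq) is reduced, so the Ag⁺/Ag couple is the cathode and Zn²⁺/Zn is the anode.
E°cell = +0.796 − (−0.763) = +1.559 V; balancing electrons gives n = 2.
ΔG° = −nFE°cell = −(2)(96500)(+1.559) J/mol = −301 kJ/mol.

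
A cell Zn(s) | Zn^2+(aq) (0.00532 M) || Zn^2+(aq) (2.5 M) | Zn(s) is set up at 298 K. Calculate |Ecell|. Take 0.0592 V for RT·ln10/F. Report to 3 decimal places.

For a concentration cell E°cell = 0, since both electrodes use the same couple.
The compartment with the higher Zn^2+(aq) concentration (2.5 M) acts as the cathode; ions are reduced there and produced at the dilute (0.00532 M) anode.
With n = 2, Ecell = −(0.0592/2)·log([dilute]/[conc]) = −(0.0592/2)·log(0.00532/2.5) = +0.079 V.

0.079 V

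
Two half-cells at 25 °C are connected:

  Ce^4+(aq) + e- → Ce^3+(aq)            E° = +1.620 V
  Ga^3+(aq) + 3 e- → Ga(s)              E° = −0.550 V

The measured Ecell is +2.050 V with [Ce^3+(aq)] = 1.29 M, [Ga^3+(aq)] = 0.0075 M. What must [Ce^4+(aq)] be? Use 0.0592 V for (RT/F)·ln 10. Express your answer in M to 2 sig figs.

0.0024 M

Ce⁴⁺/Ce³⁺ is the cathode (higher E°); E°cell = +1.620 − (−0.550) = +2.170 V with n = 3.
Since E = E° − (0.0592/n)·log Q, log Q = n(E° − E)/0.0592 = 6.081.
For 3 Ce^4+(aq) + Ga(s) → 3 Ce^3+(aq) + Ga^3+(aq), the reaction quotient is Q = ([Ce^3+(aq)]^3·[Ga^3+(aq)]) / [Ce^4+(aq)]^3.
Solving for the unknown gives log [Ce^4+(aq)] = −2.625, so [Ce^4+(aq)] ≈ 0.0024 M.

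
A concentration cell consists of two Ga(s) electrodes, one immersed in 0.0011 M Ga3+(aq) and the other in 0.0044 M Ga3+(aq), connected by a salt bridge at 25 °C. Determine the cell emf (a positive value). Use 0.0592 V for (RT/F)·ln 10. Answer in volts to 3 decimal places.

For a concentration cell E°cell = 0, since both electrodes use the same couple.
The compartment with the higher Ga3+(aq) concentration (0.0044 M) acts as the cathode; ions are reduced there and produced at the dilute (0.0011 M) anode.
With n = 3, Ecell = −(0.0592/3)·log([dilute]/[conc]) = −(0.0592/3)·log(0.0011/0.0044) = +0.012 V.

0.012 V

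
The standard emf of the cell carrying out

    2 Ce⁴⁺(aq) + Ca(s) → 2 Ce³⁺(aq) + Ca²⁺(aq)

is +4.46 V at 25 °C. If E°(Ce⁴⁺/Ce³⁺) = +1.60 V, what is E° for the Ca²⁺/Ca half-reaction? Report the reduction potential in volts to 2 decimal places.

In the reaction as written the Ce⁴⁺/Ce³⁺ couple is reduced (cathode) and Ca²⁺/Ca is oxidized (anode), so E°cell = E°(Ce⁴⁺/Ce³⁺) − E°(Ca²⁺/Ca).
E°(Ca²⁺/Ca) = E°(cathode) − E°cell = +1.60 − (+4.46) = −2.86 V.

−2.86 V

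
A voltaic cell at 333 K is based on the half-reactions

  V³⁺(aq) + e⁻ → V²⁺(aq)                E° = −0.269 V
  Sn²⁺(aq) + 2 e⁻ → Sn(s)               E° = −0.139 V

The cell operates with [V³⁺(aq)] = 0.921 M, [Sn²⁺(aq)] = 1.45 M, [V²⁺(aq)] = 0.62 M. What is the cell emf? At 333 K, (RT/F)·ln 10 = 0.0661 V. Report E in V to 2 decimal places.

Since E°(Sn²⁺/Sn) > E°(V³⁺/V²⁺), Sn²⁺/Sn serves as the cathode.
E°cell = E°cat − E°an = −0.139 − (−0.269) = +0.130 V; n = 2.
Balancing gives Sn²⁺(aq) + 2 V²⁺(aq) → Sn(s) + 2 V³⁺(aq); hence Q = [V³⁺(aq)]^2 / ([Sn²⁺(aq)]·[V²⁺(aq)]^2) = 1.52 (log Q = 0.182).
E = E° − (0.0661/n)·log Q = +0.130 − (0.0661/2)(0.182) = +0.12 V.

+0.12 V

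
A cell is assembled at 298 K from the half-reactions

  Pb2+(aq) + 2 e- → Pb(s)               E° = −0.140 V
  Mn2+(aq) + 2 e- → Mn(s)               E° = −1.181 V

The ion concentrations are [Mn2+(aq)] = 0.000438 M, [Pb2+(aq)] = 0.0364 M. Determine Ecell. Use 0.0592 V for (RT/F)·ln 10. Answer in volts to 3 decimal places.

+1.098 V

Pb²⁺/Pb is reduced (cathode, E° = −0.140 V) and Mn²⁺/Mn is oxidized (anode).
The standard potential is −0.140 − (−1.181) = +1.041 V and the balanced reaction transfers n = 2 electrons.
Balancing gives Pb2+(aq) + Mn(s) → Pb(s) + Mn2+(aq); hence Q = [Mn2+(aq)] / [Pb2+(aq)] = 0.012 (log Q = −1.920).
By the Nernst equation, E = +1.041 − (0.0592/2)·(−1.920) = +1.098 V.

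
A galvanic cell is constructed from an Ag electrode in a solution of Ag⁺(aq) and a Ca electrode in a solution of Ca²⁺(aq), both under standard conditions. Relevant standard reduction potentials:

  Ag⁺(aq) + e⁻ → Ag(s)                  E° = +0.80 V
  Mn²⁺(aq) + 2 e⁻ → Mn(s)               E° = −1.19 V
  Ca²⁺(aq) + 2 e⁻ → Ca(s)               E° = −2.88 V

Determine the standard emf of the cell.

Of the two couples in this cell, the one with the more positive reduction potential is reduced at the cathode: here that is Ag⁺/Ag (+0.80 V); Ca²⁺/Ca (−2.88 V) is the anode.
E°cell = E°(cathode) − E°(anode) = +0.80 − (−2.88) = +3.68 V.

+3.68 V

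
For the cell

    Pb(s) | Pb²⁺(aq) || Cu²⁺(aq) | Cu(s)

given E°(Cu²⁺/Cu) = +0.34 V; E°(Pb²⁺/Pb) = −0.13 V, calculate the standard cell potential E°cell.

By convention the left-hand electrode in cell notation is the anode (oxidation) and the right-hand electrode is the cathode (reduction).
E°cell = E°(right) − E°(left) = +0.34 − (−0.13) = +0.47 V.

+0.47 V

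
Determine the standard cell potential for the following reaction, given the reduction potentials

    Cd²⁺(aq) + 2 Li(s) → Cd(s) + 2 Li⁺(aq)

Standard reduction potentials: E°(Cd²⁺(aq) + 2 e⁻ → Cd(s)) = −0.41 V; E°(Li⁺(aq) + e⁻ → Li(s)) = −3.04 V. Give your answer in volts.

In the reaction as written, Cd²⁺(aq) is reduced (cathode) and Li⁺(aq) is produced by oxidation at the anode.
E°cell = E°(cathode) − E°(anode) = −0.41 − (−3.04) = +2.63 V.

+2.63 V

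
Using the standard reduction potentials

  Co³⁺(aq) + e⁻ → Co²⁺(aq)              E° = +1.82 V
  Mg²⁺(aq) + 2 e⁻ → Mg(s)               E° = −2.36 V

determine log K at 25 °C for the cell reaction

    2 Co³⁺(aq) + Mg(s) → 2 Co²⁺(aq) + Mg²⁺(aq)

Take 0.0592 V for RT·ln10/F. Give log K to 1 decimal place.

log K = 141.2

The Co³⁺/Co²⁺ couple is reduced (cathode); E°cell = +1.82 − (−2.36) = +4.18 V with n = 2.
At equilibrium E = 0, so log K = nE°cell / 0.0592 = (2)(+4.18) / 0.0592 = 141.2.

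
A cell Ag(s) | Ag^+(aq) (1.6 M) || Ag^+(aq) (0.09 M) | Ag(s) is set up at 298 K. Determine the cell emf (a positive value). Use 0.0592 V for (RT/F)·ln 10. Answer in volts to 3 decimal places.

0.074 V

For a concentration cell E°cell = 0, since both electrodes use the same couple.
The compartment with the higher Ag^+(aq) concentration (1.6 M) acts as the cathode; ions are reduced there and produced at the dilute (0.09 M) anode.
With n = 1, Ecell = −(0.0592/1)·log([dilute]/[conc]) = −(0.0592/1)·log(0.09/1.6) = +0.074 V.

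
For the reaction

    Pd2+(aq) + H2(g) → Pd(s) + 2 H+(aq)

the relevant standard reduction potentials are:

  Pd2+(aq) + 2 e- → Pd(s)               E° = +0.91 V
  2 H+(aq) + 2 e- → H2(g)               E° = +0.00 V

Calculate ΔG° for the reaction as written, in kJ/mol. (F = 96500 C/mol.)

−176 kJ/mol

In the reaction as written Pd2+(aq) is reduced, so the Pd²⁺/Pd couple is the cathode and 2H⁺/H₂ is the anode.
E°cell = +0.91 − (+0.00) = +0.91 V; balancing electrons gives n = 2.
ΔG° = −nFE°cell = −(2)(96500)(+0.91) J/mol = −176 kJ/mol.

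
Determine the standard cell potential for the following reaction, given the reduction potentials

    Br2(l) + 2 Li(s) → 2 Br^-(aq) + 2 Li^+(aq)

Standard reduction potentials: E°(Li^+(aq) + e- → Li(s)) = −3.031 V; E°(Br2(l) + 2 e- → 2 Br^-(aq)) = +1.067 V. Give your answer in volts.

Br2(l) gains electrons, so the Br₂/Br⁻ couple is the cathode; the Li⁺/Li couple is the anode.
E°cell = E°(cathode) − E°(anode) = +1.067 − (−3.031) = +4.098 V.

+4.098 V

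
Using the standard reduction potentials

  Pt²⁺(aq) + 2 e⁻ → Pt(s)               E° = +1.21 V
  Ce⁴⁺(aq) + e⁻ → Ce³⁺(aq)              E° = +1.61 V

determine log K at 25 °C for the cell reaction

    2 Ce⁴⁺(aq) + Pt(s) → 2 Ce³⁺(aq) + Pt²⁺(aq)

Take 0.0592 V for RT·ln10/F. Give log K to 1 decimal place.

The Ce⁴⁺/Ce³⁺ couple is reduced (cathode); E°cell = +1.61 − (+1.21) = +0.40 V with n = 2.
At equilibrium E = 0, so log K = nE°cell / 0.0592 = (2)(+0.40) / 0.0592 = 13.5.

log K = 13.5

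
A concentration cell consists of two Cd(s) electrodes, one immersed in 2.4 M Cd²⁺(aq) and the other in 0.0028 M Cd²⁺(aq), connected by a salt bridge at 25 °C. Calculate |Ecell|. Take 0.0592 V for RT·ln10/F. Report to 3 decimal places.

For a concentration cell E°cell = 0, since both electrodes use the same couple.
The compartment with the higher Cd²⁺(aq) concentration (2.4 M) acts as the cathode; ions are reduced there and produced at the dilute (0.0028 M) anode.
With n = 2, Ecell = −(0.0592/2)·log([dilute]/[conc]) = −(0.0592/2)·log(0.0028/2.4) = +0.087 V.

0.087 V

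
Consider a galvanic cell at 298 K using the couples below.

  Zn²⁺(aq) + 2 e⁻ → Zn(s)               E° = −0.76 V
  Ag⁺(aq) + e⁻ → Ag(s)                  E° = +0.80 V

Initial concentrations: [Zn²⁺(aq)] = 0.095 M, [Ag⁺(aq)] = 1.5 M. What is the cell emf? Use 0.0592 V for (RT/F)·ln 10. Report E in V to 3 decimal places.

+1.601 V

The Ag⁺/Ag couple has the more positive E°, so it is the cathode; Zn²⁺/Zn is the anode.
The standard potential is +0.80 − (−0.76) = +1.56 V and the balanced reaction transfers n = 2 electrons.
For the overall reaction 2 Ag⁺(aq) + Zn(s) → 2 Ag(s) + Zn²⁺(aq), Q = [Zn²⁺(aq)] / [Ag⁺(aq)]^2 = 0.0422, giving log Q = −1.374.
By the Nernst equation, E = +1.56 − (0.0592/2)·(−1.374) = +1.601 V.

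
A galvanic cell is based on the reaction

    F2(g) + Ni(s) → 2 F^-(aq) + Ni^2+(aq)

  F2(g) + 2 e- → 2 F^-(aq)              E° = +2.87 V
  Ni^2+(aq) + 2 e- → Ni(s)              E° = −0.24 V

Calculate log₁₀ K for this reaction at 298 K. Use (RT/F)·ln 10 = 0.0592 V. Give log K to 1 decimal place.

The F₂/F⁻ couple is reduced (cathode); E°cell = +2.87 − (−0.24) = +3.11 V with n = 2.
At equilibrium E = 0, so log K = nE°cell / 0.0592 = (2)(+3.11) / 0.0592 = 105.1.

log K = 105.1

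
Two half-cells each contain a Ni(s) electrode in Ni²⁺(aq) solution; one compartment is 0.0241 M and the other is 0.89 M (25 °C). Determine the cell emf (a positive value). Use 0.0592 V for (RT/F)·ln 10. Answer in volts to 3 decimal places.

0.046 V

For a concentration cell E°cell = 0, since both electrodes use the same couple.
The compartment with the higher Ni²⁺(aq) concentration (0.89 M) acts as the cathode; ions are reduced there and produced at the dilute (0.0241 M) anode.
With n = 2, Ecell = −(0.0592/2)·log([dilute]/[conc]) = −(0.0592/2)·log(0.0241/0.89) = +0.046 V.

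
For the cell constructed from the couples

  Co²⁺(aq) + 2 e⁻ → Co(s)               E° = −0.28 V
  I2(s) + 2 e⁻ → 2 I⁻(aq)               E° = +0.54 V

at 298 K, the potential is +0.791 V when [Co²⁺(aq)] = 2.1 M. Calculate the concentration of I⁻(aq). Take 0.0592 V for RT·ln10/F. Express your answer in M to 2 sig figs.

I₂/I⁻ is the cathode (higher E°); E°cell = +0.54 − (−0.28) = +0.82 V with n = 2.
From the Nernst equation, log Q = n(E° − E)/0.0592 = 2·(+0.82 − (+0.791))/0.0592 = 0.980.
For I2(s) + Co(s) → 2 I⁻(aq) + Co²⁺(aq), the reaction quotient is Q = [I⁻(aq)]^2·[Co²⁺(aq)].
Substituting the known concentrations and solving, log [I⁻(aq)] = 0.329 and [I⁻(aq)] = 2.1 M.

2.1 M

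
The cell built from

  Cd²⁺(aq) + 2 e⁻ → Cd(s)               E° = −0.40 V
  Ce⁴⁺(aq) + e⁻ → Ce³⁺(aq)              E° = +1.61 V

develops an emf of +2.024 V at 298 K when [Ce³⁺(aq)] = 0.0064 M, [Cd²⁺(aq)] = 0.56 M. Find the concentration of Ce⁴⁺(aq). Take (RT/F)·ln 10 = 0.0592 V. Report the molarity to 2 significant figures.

Ce⁴⁺/Ce³⁺ is the cathode (higher E°); E°cell = +1.61 − (−0.40) = +2.01 V with n = 2.
From the Nernst equation, log Q = n(E° − E)/0.0592 = 2·(+2.01 − (+2.024))/0.0592 = −0.473.
The balanced reaction is 2 Ce⁴⁺(aq) + Cd(s) → 2 Ce³⁺(aq) + Cd²⁺(aq), so Q = ([Ce³⁺(aq)]^2·[Cd²⁺(aq)]) / [Ce⁴⁺(aq)]^2.
Substituting the known concentrations and solving, log [Ce⁴⁺(aq)] = −2.083 and [Ce⁴⁺(aq)] = 0.0083 M.

0.0083 M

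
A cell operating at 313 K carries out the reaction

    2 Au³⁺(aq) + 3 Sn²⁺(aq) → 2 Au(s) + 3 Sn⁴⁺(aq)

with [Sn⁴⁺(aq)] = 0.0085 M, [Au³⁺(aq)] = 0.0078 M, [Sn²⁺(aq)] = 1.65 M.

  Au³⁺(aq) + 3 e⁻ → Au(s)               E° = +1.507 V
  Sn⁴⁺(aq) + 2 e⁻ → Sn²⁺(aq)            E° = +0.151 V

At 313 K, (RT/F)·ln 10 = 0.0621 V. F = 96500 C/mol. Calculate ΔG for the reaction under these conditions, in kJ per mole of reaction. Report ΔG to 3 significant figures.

−801 kJ/mol

With Au³⁺/Au reduced at the cathode, E°cell = +1.507 − (+0.151) = +1.356 V and n = 6.
The reaction quotient is [Sn⁴⁺(aq)]^3 / ([Au³⁺(aq)]^2·[Sn²⁺(aq)]^3) = 0.00225; by Nernst, E = +1.356 − (0.0621/6)(−2.648) = +1.3834 V.
ΔG = −nFE = −(6)(96500)(+1.3834) J/mol = −801 kJ/mol.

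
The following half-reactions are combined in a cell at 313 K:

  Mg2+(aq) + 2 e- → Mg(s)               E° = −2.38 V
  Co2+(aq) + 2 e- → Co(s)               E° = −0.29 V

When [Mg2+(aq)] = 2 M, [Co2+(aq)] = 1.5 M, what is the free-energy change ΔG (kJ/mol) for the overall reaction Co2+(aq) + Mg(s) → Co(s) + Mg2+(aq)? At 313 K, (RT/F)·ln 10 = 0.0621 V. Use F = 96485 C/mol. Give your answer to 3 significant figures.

With Co²⁺/Co reduced at the cathode, E°cell = −0.29 − (−2.38) = +2.09 V and n = 2.
The reaction quotient is [Mg2+(aq)] / [Co2+(aq)] = 1.33; by Nernst, E = +2.09 − (0.0621/2)(0.125) = +2.0861 V.
Then ΔG = −nFE = −2 × 96485 × +2.0861 J/mol = −403 kJ/mol.

−403 kJ/mol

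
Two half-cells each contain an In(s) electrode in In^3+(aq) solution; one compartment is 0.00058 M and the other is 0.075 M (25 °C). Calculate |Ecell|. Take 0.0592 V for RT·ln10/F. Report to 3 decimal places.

For a concentration cell E°cell = 0, since both electrodes use the same couple.
The compartment with the higher In^3+(aq) concentration (0.075 M) acts as the cathode; ions are reduced there and produced at the dilute (0.00058 M) anode.
With n = 3, Ecell = −(0.0592/3)·log([dilute]/[conc]) = −(0.0592/3)·log(0.00058/0.075) = +0.042 V.

0.042 V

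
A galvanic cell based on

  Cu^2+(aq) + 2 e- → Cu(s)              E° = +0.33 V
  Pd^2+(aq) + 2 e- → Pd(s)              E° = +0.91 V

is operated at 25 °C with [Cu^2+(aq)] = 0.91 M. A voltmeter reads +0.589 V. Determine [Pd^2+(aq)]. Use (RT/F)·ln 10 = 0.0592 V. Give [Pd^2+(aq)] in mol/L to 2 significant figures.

1.8 M

The Pd²⁺/Pd couple has the larger reduction potential, so it is the cathode: E°cell = +0.91 − (+0.33) = +0.58 V and n = 2.
Since E = E° − (0.0592/n)·log Q, log Q = n(E° − E)/0.0592 = −0.304.
For Pd^2+(aq) + Cu(s) → Pd(s) + Cu^2+(aq), the reaction quotient is Q = [Cu^2+(aq)] / [Pd^2+(aq)].
Solving for the unknown gives log [Pd^2+(aq)] = 0.263, so [Pd^2+(aq)] ≈ 1.8 M.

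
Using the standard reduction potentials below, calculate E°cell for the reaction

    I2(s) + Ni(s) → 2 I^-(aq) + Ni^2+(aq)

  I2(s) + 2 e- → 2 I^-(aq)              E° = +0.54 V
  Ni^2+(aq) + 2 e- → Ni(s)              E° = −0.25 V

In the reaction as written, I2(s) is reduced (cathode) and Ni^2+(aq) is produced by oxidation at the anode.
E°cell = E°(cathode) − E°(anode) = +0.54 − (−0.25) = +0.79 V.

+0.79 V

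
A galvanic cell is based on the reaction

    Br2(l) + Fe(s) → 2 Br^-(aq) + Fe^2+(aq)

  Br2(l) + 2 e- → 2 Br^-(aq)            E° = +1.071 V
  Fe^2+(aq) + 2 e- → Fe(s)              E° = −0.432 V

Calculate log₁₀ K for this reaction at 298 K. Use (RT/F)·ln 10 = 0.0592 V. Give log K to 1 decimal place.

log K = 50.8

The Br₂/Br⁻ couple is reduced (cathode); E°cell = +1.071 − (−0.432) = +1.503 V with n = 2.
At equilibrium E = 0, so log K = nE°cell / 0.0592 = (2)(+1.503) / 0.0592 = 50.8.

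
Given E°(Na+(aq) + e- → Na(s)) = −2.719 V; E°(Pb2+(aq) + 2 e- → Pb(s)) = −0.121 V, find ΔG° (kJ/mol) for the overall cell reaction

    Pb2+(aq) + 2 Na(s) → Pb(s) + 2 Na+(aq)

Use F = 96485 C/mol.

−501 kJ/mol

In the reaction as written Pb2+(aq) is reduced, so the Pb²⁺/Pb couple is the cathode and Na⁺/Na is the anode.
E°cell = −0.121 − (−2.719) = +2.598 V; balancing electrons gives n = 2.
ΔG° = −nFE°cell = −(2)(96485)(+2.598) J/mol = −501 kJ/mol.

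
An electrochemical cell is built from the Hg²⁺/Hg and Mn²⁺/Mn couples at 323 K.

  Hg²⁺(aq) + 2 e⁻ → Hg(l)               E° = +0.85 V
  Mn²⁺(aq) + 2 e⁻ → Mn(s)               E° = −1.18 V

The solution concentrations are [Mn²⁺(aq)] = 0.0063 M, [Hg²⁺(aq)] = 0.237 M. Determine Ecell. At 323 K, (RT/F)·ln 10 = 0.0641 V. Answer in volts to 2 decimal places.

+2.08 V

Since E°(Hg²⁺/Hg) > E°(Mn²⁺/Mn), Hg²⁺/Hg serves as the cathode.
The standard potential is +0.85 − (−1.18) = +2.03 V and the balanced reaction transfers n = 2 electrons.
The balanced reaction is Hg²⁺(aq) + Mn(s) → Hg(l) + Mn²⁺(aq), so Q = [Mn²⁺(aq)] / [Hg²⁺(aq)] = 0.0266 and log Q = −1.575.
By the Nernst equation, E = +2.03 − (0.0641/2)·(−1.575) = +2.08 V.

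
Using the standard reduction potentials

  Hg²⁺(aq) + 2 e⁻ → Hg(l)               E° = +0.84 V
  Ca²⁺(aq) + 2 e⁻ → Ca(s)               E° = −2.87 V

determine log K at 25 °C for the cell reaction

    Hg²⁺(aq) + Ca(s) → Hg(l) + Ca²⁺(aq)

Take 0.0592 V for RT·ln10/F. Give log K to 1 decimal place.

The Hg²⁺/Hg couple is reduced (cathode); E°cell = +0.84 − (−2.87) = +3.71 V with n = 2.
At equilibrium E = 0, so log K = nE°cell / 0.0592 = (2)(+3.71) / 0.0592 = 125.3.

log K = 125.3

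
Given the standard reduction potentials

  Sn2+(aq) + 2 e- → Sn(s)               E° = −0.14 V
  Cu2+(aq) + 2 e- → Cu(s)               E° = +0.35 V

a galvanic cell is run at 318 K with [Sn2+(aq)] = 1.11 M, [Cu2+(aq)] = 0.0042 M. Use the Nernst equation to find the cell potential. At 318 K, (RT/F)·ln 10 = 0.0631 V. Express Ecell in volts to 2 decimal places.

+0.41 V

The Cu²⁺/Cu couple has the more positive E°, so it is the cathode; Sn²⁺/Sn is the anode.
E°cell = +0.35 − (−0.14) = +0.49 V, with n = 2 electrons transferred.
The balanced reaction is Cu2+(aq) + Sn(s) → Cu(s) + Sn2+(aq), so Q = [Sn2+(aq)] / [Cu2+(aq)] = 264 and log Q = 2.422.
E = E° − (0.0631/n)·log Q = +0.49 − (0.0631/2)(2.422) = +0.41 V.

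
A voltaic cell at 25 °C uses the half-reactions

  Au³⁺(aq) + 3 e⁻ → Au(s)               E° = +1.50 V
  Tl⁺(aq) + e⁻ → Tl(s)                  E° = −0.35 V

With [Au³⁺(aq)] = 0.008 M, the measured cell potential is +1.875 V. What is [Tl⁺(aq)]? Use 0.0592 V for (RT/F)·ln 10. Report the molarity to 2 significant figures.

Au³⁺/Au is the cathode (higher E°); E°cell = +1.50 − (−0.35) = +1.85 V with n = 3.
Since E = E° − (0.0592/n)·log Q, log Q = n(E° − E)/0.0592 = −1.267.
The balanced reaction is Au³⁺(aq) + 3 Tl(s) → Au(s) + 3 Tl⁺(aq), so Q = [Tl⁺(aq)]^3 / [Au³⁺(aq)].
Substituting the known concentrations and solving, log [Tl⁺(aq)] = −1.121 and [Tl⁺(aq)] = 0.076 M.

0.076 M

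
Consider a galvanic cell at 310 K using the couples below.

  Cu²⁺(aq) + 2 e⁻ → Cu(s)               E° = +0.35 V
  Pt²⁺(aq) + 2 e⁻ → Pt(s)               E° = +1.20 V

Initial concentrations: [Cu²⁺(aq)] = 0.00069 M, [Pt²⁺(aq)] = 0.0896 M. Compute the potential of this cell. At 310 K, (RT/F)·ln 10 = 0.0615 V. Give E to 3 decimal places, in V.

The Pt²⁺/Pt couple has the more positive E°, so it is the cathode; Cu²⁺/Cu is the anode.
E°cell = +1.20 − (+0.35) = +0.85 V, with n = 2 electrons transferred.
The balanced reaction is Pt²⁺(aq) + Cu(s) → Pt(s) + Cu²⁺(aq), so Q = [Cu²⁺(aq)] / [Pt²⁺(aq)] = 0.0077 and log Q = −2.113.
E = E° − (0.0615/n)·log Q = +0.85 − (0.0615/2)(−2.113) = +0.915 V.

+0.915 V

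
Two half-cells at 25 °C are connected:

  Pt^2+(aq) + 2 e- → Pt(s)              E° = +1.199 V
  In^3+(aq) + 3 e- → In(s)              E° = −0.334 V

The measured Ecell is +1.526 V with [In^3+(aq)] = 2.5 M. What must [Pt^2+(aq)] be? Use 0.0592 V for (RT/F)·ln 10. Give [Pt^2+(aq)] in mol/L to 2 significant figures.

1.1 M

With Pt²⁺/Pt at the cathode and In³⁺/In at the anode, E°cell = +1.199 − (−0.334) = +1.533 V (n = 6).
Rearranging E = E° − (0.0592/n)·log Q gives log Q = 6(+1.533 − (+1.526))/0.0592 = 0.709.
The balanced reaction is 3 Pt^2+(aq) + 2 In(s) → 3 Pt(s) + 2 In^3+(aq), so Q = [In^3+(aq)]^2 / [Pt^2+(aq)]^3.
Isolating [Pt^2+(aq)] in Q = 10^{0.709} yields log [Pt^2+(aq)] = 0.029, i.e. 1.1 M.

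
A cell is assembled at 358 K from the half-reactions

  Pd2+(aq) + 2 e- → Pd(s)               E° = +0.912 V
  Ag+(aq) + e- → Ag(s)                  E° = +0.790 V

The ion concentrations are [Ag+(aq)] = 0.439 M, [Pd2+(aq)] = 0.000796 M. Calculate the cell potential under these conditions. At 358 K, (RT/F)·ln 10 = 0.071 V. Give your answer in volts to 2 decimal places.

+0.04 V

Pd²⁺/Pd is reduced (cathode, E° = +0.912 V) and Ag⁺/Ag is oxidized (anode).
E°cell = +0.912 − (+0.790) = +0.122 V, with n = 2 electrons transferred.
The balanced reaction is Pd2+(aq) + 2 Ag(s) → Pd(s) + 2 Ag+(aq), so Q = [Ag+(aq)]^2 / [Pd2+(aq)] = 242 and log Q = 2.384.
E = E° − (0.071/n)·log Q = +0.122 − (0.071/2)(2.384) = +0.04 V.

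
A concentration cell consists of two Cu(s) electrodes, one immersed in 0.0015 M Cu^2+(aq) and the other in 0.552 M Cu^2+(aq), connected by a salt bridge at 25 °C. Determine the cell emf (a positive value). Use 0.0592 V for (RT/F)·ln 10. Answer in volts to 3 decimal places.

For a concentration cell E°cell = 0, since both electrodes use the same couple.
The compartment with the higher Cu^2+(aq) concentration (0.552 M) acts as the cathode; ions are reduced there and produced at the dilute (0.0015 M) anode.
With n = 2, Ecell = −(0.0592/2)·log([dilute]/[conc]) = −(0.0592/2)·log(0.0015/0.552) = +0.076 V.

0.076 V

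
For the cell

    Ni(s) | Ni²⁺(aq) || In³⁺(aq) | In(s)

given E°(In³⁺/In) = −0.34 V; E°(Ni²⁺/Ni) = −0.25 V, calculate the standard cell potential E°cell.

By convention the left-hand electrode in cell notation is the anode (oxidation) and the right-hand electrode is the cathode (reduction).
E°cell = E°(right) − E°(left) = −0.34 − (−0.25) = −0.09 V.
The negative sign shows that, as written, the cell would require an external voltage to drive the reaction.

−0.09 V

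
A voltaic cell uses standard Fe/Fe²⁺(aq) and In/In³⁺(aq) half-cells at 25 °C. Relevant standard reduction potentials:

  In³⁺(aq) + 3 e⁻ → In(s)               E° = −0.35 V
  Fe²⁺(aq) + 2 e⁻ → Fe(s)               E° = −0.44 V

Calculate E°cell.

Of the two couples in this cell, the one with the more positive reduction potential is reduced at the cathode: here that is In³⁺/In (−0.35 V); Fe²⁺/Fe (−0.44 V) is the anode.
E°cell = E°(cathode) − E°(anode) = −0.35 − (−0.44) = +0.09 V.

+0.09 V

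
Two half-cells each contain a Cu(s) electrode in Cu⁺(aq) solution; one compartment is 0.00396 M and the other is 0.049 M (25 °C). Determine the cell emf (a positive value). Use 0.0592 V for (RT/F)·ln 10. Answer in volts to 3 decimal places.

For a concentration cell E°cell = 0, since both electrodes use the same couple.
The compartment with the higher Cu⁺(aq) concentration (0.049 M) acts as the cathode; ions are reduced there and produced at the dilute (0.00396 M) anode.
With n = 1, Ecell = −(0.0592/1)·log([dilute]/[conc]) = −(0.0592/1)·log(0.00396/0.049) = +0.065 V.

0.065 V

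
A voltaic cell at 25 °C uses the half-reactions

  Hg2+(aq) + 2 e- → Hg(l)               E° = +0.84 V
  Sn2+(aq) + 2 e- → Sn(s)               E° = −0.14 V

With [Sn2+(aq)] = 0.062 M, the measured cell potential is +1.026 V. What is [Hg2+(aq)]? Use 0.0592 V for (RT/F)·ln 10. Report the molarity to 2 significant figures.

2.2 M

The Hg²⁺/Hg couple has the larger reduction potential, so it is the cathode: E°cell = +0.84 − (−0.14) = +0.98 V and n = 2.
Rearranging E = E° − (0.0592/n)·log Q gives log Q = 2(+0.98 − (+1.026))/0.0592 = −1.554.
For Hg2+(aq) + Sn(s) → Hg(l) + Sn2+(aq), the reaction quotient is Q = [Sn2+(aq)] / [Hg2+(aq)].
Solving for the unknown gives log [Hg2+(aq)] = 0.346, so [Hg2+(aq)] ≈ 2.2 M.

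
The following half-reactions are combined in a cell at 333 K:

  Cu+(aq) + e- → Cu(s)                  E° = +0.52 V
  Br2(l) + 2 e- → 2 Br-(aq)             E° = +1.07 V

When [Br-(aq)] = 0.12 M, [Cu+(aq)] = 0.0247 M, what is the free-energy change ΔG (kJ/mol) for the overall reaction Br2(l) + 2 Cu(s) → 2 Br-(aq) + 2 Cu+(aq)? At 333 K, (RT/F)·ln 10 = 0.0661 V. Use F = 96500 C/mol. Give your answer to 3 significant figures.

E°cell = +1.07 − (+0.52) = +0.55 V; the balanced reaction transfers n = 2 electrons.
Here Q = [Br-(aq)]^2·[Cu+(aq)]^2 = 8.79×10^−6 (log Q = −5.056), giving E = +0.55 − (0.0661/2)·(−5.056) = +0.7171 V.
ΔG = −nFE = −(2)(96500)(+0.7171) J/mol = −138 kJ/mol.

−138 kJ/mol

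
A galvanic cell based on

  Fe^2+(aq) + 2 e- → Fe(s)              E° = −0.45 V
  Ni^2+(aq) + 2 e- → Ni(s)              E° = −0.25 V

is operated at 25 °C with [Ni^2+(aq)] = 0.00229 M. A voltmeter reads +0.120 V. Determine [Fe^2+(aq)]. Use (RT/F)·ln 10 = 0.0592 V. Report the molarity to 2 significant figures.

Ni²⁺/Ni is the cathode (higher E°); E°cell = −0.25 − (−0.45) = +0.20 V with n = 2.
Since E = E° − (0.0592/n)·log Q, log Q = n(E° − E)/0.0592 = 2.703.
The balanced reaction is Ni^2+(aq) + Fe(s) → Ni(s) + Fe^2+(aq), so Q = [Fe^2+(aq)] / [Ni^2+(aq)].
Isolating [Fe^2+(aq)] in Q = 10^{2.703} yields log [Fe^2+(aq)] = 0.063, i.e. 1.2 M.

1.2 M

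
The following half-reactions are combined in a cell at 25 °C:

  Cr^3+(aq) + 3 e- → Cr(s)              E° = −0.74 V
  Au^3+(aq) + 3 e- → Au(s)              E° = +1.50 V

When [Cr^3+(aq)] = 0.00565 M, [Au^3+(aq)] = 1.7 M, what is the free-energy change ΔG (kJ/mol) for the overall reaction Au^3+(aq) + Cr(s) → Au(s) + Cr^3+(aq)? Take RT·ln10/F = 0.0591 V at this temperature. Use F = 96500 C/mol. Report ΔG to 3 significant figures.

The standard cell potential is +1.50 − (−0.74) = +2.24 V, with n = 3 electrons in the balanced equation.
Here Q = [Cr^3+(aq)] / [Au^3+(aq)] = 0.00332 (log Q = −2.478), giving E = +2.24 − (0.0591/3)·(−2.478) = +2.2888 V.
Then ΔG = −nFE = −3 × 96500 × +2.2888 J/mol = −663 kJ/mol.

−663 kJ/mol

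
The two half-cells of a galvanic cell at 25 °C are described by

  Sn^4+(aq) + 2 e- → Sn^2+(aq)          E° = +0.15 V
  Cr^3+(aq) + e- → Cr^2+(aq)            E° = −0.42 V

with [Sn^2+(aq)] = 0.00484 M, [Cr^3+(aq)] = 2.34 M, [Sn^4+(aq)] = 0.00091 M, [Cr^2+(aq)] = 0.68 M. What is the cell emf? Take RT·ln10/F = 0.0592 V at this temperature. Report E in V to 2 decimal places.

+0.52 V

The Sn⁴⁺/Sn²⁺ couple has the more positive E°, so it is the cathode; Cr³⁺/Cr²⁺ is the anode.
E°cell = +0.15 − (−0.42) = +0.57 V, with n = 2 electrons transferred.
For the overall reaction Sn^4+(aq) + 2 Cr^2+(aq) → Sn^2+(aq) + 2 Cr^3+(aq), Q = ([Sn^2+(aq)]·[Cr^3+(aq)]^2) / ([Sn^4+(aq)]·[Cr^2+(aq)]^2) = 63, giving log Q = 1.799.
Applying E = E° − (RT ln10/nF)·log Q gives +0.57 − (0.0592/2)(1.799) = +0.52 V.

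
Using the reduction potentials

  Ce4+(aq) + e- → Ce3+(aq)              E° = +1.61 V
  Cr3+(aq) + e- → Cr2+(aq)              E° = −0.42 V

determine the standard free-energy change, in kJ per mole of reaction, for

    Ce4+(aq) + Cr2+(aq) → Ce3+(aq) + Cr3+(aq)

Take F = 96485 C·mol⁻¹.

In the reaction as written Ce4+(aq) is reduced, so the Ce⁴⁺/Ce³⁺ couple is the cathode and Cr³⁺/Cr²⁺ is the anode.
E°cell = +1.61 − (−0.42) = +2.03 V; balancing electrons gives n = 1.
ΔG° = −nFE°cell = −(1)(96485)(+2.03) J/mol = −196 kJ/mol.

−196 kJ/mol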